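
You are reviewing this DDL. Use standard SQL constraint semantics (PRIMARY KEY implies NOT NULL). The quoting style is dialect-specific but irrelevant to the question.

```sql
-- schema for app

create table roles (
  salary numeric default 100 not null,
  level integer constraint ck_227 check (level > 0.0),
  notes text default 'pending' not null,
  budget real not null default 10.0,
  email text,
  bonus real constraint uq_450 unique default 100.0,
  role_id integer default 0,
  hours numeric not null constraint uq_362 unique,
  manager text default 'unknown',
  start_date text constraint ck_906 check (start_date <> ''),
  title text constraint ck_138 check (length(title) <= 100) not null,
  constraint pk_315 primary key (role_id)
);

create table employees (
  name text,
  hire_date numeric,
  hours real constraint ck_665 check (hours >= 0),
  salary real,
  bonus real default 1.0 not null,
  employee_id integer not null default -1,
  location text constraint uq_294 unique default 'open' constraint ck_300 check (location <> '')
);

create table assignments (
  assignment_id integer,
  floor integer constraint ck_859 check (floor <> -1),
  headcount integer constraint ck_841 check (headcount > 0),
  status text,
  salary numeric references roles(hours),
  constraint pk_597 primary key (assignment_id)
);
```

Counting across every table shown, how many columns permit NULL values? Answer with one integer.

14

roles: 5 nullable (level, email, bonus, manager, start_date — PK (role_id) and explicit NOT NULL columns excluded).
employees: 5 nullable (name, hire_date, hours, salary, location — PK none and explicit NOT NULL columns excluded).
assignments: 4 nullable (floor, headcount, status, salary — PK (assignment_id) and explicit NOT NULL columns excluded).
Total: 5 + 5 + 4 = 14.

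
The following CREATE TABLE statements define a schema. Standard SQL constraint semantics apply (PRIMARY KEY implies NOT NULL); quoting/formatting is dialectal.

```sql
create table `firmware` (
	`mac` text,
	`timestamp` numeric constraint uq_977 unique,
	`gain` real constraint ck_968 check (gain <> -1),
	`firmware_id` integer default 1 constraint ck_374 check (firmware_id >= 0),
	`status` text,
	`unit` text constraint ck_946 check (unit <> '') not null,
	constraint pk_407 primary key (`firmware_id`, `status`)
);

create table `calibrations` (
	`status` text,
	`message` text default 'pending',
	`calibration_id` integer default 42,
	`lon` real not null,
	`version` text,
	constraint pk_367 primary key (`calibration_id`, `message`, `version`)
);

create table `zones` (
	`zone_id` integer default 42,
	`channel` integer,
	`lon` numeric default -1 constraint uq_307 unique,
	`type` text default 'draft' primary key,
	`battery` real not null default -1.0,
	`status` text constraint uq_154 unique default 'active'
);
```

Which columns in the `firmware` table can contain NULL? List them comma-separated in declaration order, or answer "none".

mac, timestamp, gain

- mac: no NOT NULL constraint applies → nullable.
- timestamp: UNIQUE does not imply NOT NULL → nullable.
- gain: CHECK does not forbid NULL (a CHECK constraint passes when its expression is NULL) → nullable.
- firmware_id: part of the PRIMARY KEY, which implies NOT NULL → not nullable.
- status: part of the PRIMARY KEY, which implies NOT NULL → not nullable.
- unit: declared NOT NULL → not nullable.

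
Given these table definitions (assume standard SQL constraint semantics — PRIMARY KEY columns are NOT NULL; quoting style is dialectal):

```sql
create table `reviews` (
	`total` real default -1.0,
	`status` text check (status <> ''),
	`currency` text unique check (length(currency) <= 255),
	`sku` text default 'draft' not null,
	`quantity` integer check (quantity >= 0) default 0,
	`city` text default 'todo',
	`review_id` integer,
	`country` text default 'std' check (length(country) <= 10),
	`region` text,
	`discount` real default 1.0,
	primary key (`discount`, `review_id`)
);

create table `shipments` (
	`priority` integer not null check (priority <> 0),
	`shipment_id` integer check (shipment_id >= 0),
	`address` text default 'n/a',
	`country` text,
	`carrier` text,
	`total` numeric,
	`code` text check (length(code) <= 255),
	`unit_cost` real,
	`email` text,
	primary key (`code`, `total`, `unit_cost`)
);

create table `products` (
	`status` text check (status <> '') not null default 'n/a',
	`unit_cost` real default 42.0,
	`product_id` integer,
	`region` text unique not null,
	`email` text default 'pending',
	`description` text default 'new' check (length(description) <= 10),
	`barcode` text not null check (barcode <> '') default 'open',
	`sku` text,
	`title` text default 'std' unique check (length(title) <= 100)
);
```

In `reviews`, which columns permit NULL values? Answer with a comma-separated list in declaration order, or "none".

- total: DEFAULT only fills an omitted column; an explicit NULL is still allowed → nullable.
- status: CHECK does not forbid NULL (a CHECK constraint passes when its expression is NULL) → nullable.
- currency: CHECK does not forbid NULL (a CHECK constraint passes when its expression is NULL) → nullable.
- sku: declared NOT NULL → not nullable.
- quantity: CHECK does not forbid NULL (a CHECK constraint passes when its expression is NULL) → nullable.
- city: DEFAULT only fills an omitted column; an explicit NULL is still allowed → nullable.
- review_id: part of the PRIMARY KEY, which implies NOT NULL → not nullable.
- country: CHECK does not forbid NULL (a CHECK constraint passes when its expression is NULL) → nullable.
- region: no NOT NULL constraint applies → nullable.
- discount: part of the PRIMARY KEY, which implies NOT NULL → not nullable.

total, status, currency, quantity, city, country, region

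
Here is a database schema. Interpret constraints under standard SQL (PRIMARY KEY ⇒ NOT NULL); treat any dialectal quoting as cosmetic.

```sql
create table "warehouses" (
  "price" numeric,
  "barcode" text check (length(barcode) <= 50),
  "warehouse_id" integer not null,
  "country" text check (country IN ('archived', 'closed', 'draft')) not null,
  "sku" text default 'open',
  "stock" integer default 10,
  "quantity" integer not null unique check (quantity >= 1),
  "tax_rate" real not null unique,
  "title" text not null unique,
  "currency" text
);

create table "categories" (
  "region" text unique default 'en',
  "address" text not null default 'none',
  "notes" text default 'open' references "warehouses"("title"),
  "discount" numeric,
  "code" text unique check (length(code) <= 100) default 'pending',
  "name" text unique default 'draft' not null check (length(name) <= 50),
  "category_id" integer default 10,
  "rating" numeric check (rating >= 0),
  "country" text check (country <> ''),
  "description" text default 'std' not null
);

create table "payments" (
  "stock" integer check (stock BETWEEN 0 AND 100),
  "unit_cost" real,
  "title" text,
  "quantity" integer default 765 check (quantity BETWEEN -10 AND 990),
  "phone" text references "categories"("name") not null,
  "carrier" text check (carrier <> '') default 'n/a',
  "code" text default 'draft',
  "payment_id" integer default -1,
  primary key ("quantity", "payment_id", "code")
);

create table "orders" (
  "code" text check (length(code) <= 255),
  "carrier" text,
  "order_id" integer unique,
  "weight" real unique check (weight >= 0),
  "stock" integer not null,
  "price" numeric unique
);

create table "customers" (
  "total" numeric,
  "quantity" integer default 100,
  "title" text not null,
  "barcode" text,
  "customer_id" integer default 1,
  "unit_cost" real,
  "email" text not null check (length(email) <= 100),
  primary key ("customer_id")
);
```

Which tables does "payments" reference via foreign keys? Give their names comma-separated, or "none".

categories

- phone REFERENCES categories(name).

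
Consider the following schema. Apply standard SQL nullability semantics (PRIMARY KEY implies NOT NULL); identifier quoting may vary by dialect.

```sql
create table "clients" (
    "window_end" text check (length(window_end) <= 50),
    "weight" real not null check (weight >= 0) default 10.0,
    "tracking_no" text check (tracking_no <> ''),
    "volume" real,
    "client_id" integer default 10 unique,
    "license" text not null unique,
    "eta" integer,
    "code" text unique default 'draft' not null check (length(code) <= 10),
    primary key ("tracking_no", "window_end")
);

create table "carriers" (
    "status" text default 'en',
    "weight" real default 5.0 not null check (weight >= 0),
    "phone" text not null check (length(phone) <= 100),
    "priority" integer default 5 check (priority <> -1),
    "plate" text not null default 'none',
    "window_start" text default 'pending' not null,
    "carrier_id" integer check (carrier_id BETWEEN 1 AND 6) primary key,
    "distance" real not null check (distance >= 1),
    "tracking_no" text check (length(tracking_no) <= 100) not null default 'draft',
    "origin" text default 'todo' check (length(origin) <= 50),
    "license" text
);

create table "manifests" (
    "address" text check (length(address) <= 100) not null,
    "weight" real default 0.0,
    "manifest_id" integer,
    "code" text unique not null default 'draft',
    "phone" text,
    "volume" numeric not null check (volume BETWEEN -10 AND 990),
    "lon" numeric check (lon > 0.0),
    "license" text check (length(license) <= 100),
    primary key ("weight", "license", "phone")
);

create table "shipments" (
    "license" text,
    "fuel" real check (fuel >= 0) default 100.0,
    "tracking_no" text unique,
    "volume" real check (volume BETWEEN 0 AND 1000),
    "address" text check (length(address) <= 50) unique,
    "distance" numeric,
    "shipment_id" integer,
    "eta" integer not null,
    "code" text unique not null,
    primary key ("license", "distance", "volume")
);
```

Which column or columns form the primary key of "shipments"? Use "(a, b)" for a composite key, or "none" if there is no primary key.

A table-level PRIMARY KEY clause names 3 columns: license, distance, volume.
This is a composite key — the combination is unique, not each column individually.

(license, distance, volume)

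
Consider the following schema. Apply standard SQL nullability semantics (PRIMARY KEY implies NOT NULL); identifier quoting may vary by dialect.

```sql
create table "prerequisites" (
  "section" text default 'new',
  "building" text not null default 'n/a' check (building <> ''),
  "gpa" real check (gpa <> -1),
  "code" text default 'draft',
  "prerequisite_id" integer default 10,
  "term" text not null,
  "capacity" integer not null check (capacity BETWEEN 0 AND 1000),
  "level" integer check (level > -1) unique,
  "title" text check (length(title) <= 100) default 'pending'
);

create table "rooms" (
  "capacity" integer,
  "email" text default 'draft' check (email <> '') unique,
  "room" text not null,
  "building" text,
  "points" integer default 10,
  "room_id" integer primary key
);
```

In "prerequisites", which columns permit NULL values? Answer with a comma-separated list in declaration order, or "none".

- section: DEFAULT only fills an omitted column; an explicit NULL is still allowed → nullable.
- building: declared NOT NULL → not nullable.
- gpa: CHECK does not forbid NULL (a CHECK constraint passes when its expression is NULL) → nullable.
- code: DEFAULT only fills an omitted column; an explicit NULL is still allowed → nullable.
- prerequisite_id: DEFAULT only fills an omitted column; an explicit NULL is still allowed → nullable.
- term: declared NOT NULL → not nullable.
- capacity: declared NOT NULL → not nullable.
- level: CHECK does not forbid NULL (a CHECK constraint passes when its expression is NULL) → nullable.
- title: CHECK does not forbid NULL (a CHECK constraint passes when its expression is NULL) → nullable.

section, gpa, code, prerequisite_id, level, title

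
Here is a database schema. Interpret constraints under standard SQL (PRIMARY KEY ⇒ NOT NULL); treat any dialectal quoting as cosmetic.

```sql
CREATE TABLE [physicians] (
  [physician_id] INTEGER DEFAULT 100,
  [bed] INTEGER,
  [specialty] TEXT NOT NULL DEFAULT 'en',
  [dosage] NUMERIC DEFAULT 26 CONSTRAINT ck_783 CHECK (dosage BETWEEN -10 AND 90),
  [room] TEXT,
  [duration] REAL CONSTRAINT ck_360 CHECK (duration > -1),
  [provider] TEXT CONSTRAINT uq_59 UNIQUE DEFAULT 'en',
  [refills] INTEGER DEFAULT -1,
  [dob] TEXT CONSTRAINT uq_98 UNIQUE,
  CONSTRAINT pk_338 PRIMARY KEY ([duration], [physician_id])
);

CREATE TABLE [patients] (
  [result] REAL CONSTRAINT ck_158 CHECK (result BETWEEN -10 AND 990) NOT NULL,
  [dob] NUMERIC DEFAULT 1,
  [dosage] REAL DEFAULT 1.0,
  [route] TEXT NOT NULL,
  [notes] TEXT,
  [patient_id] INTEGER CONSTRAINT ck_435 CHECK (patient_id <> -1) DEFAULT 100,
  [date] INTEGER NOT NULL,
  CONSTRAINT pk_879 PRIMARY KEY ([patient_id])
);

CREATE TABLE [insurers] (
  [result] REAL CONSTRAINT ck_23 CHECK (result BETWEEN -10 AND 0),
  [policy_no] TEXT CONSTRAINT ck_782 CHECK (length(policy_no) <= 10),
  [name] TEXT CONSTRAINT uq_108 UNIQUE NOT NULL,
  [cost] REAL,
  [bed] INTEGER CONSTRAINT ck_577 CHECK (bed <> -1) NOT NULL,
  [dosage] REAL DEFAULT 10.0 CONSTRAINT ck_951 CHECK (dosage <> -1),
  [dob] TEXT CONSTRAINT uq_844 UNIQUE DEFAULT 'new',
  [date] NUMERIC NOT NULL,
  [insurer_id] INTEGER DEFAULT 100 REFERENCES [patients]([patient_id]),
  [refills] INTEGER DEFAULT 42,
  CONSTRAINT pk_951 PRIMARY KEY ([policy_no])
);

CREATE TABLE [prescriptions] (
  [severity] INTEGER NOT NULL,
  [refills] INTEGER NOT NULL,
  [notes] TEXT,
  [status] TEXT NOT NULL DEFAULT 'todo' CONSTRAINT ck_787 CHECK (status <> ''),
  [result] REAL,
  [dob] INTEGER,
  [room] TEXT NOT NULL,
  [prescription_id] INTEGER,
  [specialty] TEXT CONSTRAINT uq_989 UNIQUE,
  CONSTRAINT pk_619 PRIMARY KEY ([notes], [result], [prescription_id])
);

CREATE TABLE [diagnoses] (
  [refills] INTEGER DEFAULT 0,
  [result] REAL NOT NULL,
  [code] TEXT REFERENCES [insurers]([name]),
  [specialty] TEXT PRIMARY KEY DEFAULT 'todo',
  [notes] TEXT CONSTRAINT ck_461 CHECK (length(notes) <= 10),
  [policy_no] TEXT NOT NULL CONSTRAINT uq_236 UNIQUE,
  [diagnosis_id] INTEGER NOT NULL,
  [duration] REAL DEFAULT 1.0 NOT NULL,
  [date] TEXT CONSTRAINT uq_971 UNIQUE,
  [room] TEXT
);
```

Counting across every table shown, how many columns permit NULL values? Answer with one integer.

22

physicians: 6 nullable (bed, dosage, room, provider, refills, dob — PK (duration, physician_id) and explicit NOT NULL columns excluded).
patients: 3 nullable (dob, dosage, notes — PK (patient_id) and explicit NOT NULL columns excluded).
insurers: 6 nullable (result, cost, dosage, dob, insurer_id, refills — PK (policy_no) and explicit NOT NULL columns excluded).
prescriptions: 2 nullable (dob, specialty — PK (notes, result, prescription_id) and explicit NOT NULL columns excluded).
diagnoses: 5 nullable (refills, code, notes, date, room — PK (specialty) and explicit NOT NULL columns excluded).
Total: 6 + 3 + 6 + 2 + 5 = 22.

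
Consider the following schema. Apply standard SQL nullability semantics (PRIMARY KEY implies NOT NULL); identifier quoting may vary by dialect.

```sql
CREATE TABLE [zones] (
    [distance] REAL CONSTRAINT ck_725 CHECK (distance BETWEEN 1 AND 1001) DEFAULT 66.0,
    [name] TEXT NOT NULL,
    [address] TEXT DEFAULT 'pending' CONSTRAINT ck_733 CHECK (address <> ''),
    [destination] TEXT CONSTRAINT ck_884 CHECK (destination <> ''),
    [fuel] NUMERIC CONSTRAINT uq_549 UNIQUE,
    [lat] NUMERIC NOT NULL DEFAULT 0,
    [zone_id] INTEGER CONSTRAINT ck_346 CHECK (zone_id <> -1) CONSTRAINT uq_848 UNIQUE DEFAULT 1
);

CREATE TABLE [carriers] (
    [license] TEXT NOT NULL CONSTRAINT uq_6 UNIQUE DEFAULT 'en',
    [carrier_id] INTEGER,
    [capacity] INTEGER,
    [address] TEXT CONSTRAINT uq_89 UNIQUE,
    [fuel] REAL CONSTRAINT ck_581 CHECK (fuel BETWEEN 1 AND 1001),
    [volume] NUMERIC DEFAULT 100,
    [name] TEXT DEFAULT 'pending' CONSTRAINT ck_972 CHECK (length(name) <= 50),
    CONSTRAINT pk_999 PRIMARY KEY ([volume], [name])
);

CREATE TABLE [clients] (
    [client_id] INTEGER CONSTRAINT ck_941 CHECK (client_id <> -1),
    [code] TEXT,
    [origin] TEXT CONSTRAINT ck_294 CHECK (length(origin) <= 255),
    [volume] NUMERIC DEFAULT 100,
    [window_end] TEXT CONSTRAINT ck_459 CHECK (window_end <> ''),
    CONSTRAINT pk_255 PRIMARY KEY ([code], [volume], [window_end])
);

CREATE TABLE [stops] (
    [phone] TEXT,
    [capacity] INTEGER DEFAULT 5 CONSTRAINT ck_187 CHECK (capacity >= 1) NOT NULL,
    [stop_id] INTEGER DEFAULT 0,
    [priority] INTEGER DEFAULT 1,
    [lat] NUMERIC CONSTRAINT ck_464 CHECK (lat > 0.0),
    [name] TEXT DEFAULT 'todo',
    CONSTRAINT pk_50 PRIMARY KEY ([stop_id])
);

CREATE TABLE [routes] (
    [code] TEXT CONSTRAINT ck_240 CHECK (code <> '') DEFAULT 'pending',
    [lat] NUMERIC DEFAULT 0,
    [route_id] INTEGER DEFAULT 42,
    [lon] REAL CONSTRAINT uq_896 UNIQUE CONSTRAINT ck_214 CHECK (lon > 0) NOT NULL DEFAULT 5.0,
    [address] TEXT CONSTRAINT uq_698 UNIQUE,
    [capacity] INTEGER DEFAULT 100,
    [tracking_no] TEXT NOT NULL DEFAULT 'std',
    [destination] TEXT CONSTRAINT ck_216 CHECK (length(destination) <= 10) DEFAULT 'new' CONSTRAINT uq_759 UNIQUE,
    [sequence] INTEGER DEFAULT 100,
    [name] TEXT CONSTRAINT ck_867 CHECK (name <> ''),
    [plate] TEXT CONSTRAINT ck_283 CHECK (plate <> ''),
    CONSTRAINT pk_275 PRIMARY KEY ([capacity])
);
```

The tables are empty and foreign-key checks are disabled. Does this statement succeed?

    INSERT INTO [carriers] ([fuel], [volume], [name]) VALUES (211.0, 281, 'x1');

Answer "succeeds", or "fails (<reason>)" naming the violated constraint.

succeeds

NOT NULL columns: license defaults to 'en'; name is supplied; volume is supplied.
CHECK constraints: 211.0 satisfies (fuel BETWEEN 1 AND 1001); 'x1' satisfies (length(name) <= 50).
No constraint is violated.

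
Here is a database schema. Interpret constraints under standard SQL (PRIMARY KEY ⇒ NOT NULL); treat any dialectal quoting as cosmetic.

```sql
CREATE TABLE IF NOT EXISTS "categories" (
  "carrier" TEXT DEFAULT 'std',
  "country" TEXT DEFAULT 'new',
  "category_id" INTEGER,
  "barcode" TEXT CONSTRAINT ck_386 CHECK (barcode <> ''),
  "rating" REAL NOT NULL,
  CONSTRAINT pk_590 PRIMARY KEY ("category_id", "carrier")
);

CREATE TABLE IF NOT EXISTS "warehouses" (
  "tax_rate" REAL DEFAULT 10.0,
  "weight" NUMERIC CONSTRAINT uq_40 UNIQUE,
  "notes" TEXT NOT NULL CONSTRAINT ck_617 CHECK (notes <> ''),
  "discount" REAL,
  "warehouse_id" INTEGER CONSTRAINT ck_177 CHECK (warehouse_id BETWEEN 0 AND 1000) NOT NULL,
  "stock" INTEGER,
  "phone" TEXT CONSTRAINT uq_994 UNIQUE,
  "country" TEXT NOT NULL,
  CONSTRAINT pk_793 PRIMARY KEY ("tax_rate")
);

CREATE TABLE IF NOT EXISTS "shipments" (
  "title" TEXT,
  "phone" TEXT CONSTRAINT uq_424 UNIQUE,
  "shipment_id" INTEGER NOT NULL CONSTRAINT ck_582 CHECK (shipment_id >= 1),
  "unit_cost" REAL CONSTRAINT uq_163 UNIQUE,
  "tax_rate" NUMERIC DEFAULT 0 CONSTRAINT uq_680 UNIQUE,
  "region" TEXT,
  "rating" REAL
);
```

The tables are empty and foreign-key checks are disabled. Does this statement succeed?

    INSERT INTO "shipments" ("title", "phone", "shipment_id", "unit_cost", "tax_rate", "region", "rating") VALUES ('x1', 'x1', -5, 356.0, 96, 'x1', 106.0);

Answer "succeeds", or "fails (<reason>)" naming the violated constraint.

fails (CHECK on shipment_id)

The value -5 for shipment_id violates CHECK (shipment_id >= 1).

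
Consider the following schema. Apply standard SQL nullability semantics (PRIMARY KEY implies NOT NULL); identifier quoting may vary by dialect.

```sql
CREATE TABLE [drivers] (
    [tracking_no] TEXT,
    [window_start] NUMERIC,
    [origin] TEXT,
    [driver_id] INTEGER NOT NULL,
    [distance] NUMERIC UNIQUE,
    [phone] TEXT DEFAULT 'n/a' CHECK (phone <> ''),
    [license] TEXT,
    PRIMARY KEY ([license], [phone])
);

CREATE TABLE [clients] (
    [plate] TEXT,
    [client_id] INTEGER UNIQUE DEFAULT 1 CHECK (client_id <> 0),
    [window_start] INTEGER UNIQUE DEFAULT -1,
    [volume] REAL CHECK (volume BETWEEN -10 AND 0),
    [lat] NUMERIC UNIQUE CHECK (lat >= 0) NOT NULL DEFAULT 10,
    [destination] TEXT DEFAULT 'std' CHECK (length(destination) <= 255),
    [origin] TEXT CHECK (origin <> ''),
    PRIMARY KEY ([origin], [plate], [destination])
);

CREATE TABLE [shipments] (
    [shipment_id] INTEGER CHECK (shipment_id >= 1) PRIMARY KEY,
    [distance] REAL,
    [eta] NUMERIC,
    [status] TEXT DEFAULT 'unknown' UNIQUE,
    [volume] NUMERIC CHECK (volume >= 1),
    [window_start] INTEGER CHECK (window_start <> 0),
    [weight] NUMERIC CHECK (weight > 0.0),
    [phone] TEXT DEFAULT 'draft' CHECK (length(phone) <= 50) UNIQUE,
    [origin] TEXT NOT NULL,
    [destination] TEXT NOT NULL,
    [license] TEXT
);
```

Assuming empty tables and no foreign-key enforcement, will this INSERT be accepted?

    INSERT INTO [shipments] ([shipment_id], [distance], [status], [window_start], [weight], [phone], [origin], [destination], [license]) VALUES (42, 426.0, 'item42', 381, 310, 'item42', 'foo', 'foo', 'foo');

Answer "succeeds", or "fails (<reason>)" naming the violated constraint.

NOT NULL columns: destination is supplied; origin is supplied; shipment_id is supplied.
CHECK constraints: 42 satisfies (shipment_id >= 1); 381 satisfies (window_start <> 0); 310 satisfies (weight > 0.0); 'item42' satisfies (length(phone) <= 50).
No constraint is violated.

succeeds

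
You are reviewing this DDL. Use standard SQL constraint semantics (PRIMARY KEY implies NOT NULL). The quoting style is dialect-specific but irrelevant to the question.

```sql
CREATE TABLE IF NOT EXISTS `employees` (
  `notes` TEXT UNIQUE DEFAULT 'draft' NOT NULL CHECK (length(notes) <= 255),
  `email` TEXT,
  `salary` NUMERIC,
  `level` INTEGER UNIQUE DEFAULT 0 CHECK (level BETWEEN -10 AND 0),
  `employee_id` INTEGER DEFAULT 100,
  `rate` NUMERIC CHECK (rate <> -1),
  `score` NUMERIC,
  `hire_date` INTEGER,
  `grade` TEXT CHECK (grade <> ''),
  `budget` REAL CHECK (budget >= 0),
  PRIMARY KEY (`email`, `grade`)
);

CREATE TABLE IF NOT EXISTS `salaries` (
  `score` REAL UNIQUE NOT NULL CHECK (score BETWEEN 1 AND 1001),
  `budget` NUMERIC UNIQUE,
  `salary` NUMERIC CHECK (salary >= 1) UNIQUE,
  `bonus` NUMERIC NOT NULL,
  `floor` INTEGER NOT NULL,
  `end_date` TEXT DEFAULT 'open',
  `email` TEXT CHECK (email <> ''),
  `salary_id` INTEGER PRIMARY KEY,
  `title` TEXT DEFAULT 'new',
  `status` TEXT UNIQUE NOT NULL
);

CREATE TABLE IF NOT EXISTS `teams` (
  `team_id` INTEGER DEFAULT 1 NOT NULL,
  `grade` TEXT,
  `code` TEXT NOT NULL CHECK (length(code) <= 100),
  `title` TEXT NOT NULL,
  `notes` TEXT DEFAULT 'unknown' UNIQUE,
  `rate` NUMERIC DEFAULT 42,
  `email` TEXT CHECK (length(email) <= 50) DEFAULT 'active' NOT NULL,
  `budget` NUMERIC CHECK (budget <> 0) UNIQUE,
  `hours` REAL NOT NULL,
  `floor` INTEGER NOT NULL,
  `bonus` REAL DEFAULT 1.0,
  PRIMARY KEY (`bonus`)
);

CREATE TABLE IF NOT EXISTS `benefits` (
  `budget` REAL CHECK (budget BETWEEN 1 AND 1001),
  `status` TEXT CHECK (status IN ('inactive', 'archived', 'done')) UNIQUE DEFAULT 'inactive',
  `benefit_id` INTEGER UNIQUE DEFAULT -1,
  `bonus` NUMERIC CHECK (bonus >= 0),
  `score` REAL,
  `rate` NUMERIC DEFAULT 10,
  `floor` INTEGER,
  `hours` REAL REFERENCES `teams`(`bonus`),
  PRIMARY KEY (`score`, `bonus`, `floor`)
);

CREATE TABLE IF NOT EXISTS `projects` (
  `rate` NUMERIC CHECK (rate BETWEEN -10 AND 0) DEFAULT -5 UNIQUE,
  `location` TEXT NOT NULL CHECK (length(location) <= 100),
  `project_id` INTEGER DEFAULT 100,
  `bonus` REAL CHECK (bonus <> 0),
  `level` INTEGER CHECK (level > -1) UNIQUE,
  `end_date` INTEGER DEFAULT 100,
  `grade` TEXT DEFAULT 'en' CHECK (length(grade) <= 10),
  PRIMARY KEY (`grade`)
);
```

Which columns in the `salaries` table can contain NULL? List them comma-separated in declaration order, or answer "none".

- score: declared NOT NULL → not nullable.
- budget: UNIQUE does not imply NOT NULL → nullable.
- salary: CHECK does not forbid NULL (a CHECK constraint passes when its expression is NULL) → nullable.
- bonus: declared NOT NULL → not nullable.
- floor: declared NOT NULL → not nullable.
- end_date: DEFAULT only fills an omitted column; an explicit NULL is still allowed → nullable.
- email: CHECK does not forbid NULL (a CHECK constraint passes when its expression is NULL) → nullable.
- salary_id: part of the PRIMARY KEY, which implies NOT NULL → not nullable.
- title: DEFAULT only fills an omitted column; an explicit NULL is still allowed → nullable.
- status: declared NOT NULL → not nullable.

budget, salary, end_date, email, title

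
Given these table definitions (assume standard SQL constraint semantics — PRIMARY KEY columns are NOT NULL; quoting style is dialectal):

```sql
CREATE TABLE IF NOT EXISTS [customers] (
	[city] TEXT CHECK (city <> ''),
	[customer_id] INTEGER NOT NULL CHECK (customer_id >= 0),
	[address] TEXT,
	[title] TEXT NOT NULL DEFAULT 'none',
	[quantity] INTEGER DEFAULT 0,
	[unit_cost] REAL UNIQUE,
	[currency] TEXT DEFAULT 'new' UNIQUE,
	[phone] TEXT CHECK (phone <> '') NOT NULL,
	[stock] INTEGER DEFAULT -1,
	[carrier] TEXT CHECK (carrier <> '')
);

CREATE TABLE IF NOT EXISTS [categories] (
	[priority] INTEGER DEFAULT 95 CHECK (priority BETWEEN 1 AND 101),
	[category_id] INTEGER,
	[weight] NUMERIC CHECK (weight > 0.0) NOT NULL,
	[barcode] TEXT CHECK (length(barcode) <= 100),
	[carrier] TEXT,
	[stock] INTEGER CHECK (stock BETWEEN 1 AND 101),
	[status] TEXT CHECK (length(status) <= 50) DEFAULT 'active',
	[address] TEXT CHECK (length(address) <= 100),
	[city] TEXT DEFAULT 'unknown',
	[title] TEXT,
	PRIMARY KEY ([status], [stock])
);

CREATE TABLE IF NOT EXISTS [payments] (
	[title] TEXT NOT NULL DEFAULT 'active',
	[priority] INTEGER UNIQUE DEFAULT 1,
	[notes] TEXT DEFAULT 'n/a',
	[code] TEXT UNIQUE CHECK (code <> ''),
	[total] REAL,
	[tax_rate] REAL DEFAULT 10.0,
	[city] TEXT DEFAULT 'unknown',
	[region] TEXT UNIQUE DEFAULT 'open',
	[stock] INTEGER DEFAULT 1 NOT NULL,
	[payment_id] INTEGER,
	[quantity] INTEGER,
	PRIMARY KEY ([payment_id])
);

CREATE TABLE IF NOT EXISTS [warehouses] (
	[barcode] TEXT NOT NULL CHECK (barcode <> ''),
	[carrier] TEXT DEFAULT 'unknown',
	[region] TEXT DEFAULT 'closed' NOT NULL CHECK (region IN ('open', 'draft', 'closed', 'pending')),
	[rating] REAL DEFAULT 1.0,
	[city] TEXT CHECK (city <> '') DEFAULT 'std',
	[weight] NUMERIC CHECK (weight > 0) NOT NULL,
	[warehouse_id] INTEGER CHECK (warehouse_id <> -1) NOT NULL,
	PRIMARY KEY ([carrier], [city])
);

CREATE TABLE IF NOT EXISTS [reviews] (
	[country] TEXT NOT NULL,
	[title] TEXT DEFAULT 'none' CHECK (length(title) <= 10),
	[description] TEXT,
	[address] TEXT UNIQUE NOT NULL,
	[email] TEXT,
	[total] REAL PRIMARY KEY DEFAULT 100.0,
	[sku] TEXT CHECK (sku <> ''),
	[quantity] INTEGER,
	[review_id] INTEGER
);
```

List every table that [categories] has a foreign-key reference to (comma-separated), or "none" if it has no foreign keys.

none

No column in categories has a REFERENCES clause.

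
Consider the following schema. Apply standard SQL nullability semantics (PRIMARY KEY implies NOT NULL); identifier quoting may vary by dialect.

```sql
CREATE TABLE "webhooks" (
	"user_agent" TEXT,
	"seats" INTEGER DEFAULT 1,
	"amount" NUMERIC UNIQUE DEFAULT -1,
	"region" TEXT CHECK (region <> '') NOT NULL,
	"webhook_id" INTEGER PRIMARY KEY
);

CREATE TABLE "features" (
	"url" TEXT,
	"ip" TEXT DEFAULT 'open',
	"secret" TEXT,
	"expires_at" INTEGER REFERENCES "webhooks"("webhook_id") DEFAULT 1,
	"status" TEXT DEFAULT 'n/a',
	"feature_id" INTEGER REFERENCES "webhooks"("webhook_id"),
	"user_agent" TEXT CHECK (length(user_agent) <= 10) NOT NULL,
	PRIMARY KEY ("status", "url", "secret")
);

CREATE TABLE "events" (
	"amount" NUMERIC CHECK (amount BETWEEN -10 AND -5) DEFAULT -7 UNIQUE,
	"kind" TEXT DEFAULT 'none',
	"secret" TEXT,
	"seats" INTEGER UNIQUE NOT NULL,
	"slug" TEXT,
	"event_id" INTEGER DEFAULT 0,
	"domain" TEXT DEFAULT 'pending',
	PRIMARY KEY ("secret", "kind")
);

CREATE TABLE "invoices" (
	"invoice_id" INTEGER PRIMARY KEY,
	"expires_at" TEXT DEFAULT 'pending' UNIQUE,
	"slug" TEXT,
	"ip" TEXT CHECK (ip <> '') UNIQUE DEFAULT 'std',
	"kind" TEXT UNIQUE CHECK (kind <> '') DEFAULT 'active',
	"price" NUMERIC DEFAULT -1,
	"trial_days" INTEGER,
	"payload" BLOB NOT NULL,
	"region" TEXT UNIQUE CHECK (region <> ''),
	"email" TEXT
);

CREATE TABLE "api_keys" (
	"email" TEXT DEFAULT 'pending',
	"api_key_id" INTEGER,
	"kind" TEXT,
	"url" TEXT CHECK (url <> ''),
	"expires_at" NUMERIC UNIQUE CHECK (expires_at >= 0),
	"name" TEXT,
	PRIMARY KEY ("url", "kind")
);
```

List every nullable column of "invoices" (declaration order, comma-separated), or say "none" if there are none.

expires_at, slug, ip, kind, price, trial_days, region, email

- invoice_id: part of the PRIMARY KEY, which implies NOT NULL → not nullable.
- expires_at: UNIQUE does not imply NOT NULL → nullable.
- slug: no NOT NULL constraint applies → nullable.
- ip: CHECK does not forbid NULL (a CHECK constraint passes when its expression is NULL) → nullable.
- kind: CHECK does not forbid NULL (a CHECK constraint passes when its expression is NULL) → nullable.
- price: DEFAULT only fills an omitted column; an explicit NULL is still allowed → nullable.
- trial_days: no NOT NULL constraint applies → nullable.
- payload: declared NOT NULL → not nullable.
- region: CHECK does not forbid NULL (a CHECK constraint passes when its expression is NULL) → nullable.
- email: no NOT NULL constraint applies → nullable.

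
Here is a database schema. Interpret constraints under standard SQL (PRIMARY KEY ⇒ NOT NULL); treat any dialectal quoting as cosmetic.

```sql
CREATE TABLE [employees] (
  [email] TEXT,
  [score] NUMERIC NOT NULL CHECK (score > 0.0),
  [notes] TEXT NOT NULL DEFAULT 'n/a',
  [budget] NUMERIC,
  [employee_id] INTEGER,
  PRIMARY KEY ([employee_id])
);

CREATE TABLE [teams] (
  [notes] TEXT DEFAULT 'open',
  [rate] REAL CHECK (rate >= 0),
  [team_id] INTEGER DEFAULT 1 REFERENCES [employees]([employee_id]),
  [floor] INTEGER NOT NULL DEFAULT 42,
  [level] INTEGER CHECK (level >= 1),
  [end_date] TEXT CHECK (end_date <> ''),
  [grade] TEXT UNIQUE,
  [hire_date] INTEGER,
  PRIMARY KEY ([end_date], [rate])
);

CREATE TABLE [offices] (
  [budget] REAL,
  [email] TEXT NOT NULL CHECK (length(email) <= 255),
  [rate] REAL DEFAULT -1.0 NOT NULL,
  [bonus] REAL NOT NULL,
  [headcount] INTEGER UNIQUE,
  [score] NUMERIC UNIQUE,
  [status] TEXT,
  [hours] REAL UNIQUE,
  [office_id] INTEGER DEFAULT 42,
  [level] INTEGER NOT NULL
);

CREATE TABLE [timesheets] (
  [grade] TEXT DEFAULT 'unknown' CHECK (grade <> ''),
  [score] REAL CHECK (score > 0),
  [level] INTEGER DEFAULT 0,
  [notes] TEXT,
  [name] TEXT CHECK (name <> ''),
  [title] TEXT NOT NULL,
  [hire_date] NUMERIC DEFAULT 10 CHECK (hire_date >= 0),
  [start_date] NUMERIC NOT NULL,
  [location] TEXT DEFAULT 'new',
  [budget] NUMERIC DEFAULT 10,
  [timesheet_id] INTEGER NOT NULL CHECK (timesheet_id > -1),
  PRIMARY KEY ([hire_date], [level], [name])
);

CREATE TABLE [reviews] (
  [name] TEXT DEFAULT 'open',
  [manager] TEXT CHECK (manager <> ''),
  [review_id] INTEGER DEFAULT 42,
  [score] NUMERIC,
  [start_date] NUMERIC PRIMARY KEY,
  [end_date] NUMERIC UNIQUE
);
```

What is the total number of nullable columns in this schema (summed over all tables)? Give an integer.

employees: 2 nullable (email, budget — PK (employee_id) and explicit NOT NULL columns excluded).
teams: 5 nullable (notes, team_id, level, grade, hire_date — PK (end_date, rate) and explicit NOT NULL columns excluded).
offices: 6 nullable (budget, headcount, score, status, hours, office_id — PK none and explicit NOT NULL columns excluded).
timesheets: 5 nullable (grade, score, notes, location, budget — PK (hire_date, level, name) and explicit NOT NULL columns excluded).
reviews: 5 nullable (name, manager, review_id, score, end_date — PK (start_date) and explicit NOT NULL columns excluded).
Total: 2 + 5 + 6 + 5 + 5 = 23.

23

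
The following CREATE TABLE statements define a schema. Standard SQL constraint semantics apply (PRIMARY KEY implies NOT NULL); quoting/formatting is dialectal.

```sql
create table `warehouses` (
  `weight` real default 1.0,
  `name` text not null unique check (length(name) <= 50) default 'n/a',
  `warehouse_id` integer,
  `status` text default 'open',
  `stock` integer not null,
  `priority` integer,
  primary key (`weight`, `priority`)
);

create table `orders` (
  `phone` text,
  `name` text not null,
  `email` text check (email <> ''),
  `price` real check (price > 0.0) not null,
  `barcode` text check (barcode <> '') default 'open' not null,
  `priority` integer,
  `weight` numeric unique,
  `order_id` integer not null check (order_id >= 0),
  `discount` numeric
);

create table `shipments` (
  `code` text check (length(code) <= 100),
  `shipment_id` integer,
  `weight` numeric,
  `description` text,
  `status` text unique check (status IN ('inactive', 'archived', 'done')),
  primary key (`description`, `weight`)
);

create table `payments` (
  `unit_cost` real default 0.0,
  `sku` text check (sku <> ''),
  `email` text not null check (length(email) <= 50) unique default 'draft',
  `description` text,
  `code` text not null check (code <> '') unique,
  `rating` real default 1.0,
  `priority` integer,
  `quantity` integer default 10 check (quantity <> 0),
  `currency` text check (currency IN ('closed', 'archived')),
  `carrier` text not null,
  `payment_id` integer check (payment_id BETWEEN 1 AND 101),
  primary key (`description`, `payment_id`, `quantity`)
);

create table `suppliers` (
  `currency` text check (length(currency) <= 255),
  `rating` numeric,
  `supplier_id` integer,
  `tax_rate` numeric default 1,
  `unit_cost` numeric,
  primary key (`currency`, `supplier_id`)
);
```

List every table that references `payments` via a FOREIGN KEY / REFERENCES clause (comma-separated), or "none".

none

No REFERENCES clause anywhere in the schema names payments.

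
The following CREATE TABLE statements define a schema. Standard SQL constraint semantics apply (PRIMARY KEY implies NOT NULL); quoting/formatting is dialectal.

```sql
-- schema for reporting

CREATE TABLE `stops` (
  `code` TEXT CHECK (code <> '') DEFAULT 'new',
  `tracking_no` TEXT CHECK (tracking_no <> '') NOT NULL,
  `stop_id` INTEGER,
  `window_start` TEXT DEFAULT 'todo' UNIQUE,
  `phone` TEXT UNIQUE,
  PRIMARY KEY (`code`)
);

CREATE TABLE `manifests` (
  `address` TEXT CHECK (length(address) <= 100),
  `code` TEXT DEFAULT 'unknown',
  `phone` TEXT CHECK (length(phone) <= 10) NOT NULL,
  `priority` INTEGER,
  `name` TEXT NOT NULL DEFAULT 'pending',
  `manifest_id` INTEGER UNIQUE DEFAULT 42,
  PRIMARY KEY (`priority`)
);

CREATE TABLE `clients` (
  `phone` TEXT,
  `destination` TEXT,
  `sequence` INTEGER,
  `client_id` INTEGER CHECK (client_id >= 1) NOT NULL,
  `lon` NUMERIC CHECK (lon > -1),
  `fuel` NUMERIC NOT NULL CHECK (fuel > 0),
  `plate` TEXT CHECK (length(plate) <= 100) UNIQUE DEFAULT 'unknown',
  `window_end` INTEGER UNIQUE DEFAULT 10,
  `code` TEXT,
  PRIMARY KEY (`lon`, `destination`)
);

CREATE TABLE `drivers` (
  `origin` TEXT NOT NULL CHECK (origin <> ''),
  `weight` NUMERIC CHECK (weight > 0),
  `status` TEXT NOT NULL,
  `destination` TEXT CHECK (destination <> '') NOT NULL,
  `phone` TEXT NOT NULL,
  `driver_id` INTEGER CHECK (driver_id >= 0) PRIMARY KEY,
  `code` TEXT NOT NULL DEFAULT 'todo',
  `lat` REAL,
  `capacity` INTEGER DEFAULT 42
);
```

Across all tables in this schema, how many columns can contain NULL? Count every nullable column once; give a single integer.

stops: 3 nullable (stop_id, window_start, phone — PK (code) and explicit NOT NULL columns excluded).
manifests: 3 nullable (address, code, manifest_id — PK (priority) and explicit NOT NULL columns excluded).
clients: 5 nullable (phone, sequence, plate, window_end, code — PK (lon, destination) and explicit NOT NULL columns excluded).
drivers: 3 nullable (weight, lat, capacity — PK (driver_id) and explicit NOT NULL columns excluded).
Total: 3 + 3 + 5 + 3 = 14.

14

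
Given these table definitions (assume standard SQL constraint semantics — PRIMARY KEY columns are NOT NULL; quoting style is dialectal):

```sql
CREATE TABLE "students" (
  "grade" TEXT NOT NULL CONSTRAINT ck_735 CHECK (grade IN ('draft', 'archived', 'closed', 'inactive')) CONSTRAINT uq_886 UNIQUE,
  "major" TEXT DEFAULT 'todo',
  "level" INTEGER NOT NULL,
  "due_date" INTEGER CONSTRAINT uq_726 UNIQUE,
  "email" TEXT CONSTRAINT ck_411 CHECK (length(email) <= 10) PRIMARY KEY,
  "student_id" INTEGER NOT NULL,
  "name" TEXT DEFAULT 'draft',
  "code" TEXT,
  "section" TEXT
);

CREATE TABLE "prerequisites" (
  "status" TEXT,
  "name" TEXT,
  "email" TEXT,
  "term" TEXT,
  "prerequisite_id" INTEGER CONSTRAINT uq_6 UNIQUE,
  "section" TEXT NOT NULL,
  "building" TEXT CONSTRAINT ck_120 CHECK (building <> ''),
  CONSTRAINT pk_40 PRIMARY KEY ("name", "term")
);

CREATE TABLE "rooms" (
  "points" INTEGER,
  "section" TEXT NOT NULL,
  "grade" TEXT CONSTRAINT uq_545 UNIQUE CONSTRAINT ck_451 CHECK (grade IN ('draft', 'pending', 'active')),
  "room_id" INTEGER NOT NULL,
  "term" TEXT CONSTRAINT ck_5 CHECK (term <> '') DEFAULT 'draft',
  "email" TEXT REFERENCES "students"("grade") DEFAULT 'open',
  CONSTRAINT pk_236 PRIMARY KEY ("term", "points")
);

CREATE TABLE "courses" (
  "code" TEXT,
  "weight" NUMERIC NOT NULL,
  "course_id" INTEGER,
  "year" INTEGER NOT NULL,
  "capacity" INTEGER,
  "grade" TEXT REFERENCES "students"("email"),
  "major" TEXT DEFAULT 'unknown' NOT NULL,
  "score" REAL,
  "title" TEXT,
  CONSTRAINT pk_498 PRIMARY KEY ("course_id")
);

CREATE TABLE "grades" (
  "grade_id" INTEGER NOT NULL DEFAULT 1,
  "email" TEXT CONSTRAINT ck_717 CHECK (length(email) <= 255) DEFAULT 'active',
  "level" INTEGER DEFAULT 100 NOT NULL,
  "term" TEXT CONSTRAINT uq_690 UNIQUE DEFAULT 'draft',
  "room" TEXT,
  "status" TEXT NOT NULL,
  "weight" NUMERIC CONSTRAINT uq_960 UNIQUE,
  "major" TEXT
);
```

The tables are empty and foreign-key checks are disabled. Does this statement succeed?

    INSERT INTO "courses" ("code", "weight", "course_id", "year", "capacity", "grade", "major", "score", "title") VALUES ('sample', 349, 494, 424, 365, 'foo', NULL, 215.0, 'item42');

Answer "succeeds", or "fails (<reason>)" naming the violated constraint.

major is explicitly set to NULL, but major is declared NOT NULL.

fails (NOT NULL on major)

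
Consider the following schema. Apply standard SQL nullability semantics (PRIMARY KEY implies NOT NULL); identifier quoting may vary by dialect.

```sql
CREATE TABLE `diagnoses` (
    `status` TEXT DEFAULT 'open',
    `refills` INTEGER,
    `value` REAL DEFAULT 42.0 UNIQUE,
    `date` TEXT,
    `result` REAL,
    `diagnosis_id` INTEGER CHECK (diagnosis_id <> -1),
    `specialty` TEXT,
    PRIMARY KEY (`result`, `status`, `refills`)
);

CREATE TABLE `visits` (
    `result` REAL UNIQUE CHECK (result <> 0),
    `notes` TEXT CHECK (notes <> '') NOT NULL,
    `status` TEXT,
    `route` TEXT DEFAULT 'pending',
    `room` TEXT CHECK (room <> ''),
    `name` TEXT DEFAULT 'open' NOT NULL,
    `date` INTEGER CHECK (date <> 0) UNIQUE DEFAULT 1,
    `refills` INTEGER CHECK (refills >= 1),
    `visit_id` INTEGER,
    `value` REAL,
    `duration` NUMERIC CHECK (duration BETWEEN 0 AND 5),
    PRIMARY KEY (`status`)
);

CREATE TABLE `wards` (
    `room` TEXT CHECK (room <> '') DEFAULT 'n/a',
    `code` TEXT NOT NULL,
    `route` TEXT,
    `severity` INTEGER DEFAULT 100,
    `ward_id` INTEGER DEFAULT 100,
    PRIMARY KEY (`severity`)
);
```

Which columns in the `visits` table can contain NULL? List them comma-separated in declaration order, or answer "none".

- result: CHECK does not forbid NULL (a CHECK constraint passes when its expression is NULL) → nullable.
- notes: declared NOT NULL → not nullable.
- status: part of the PRIMARY KEY, which implies NOT NULL → not nullable.
- route: DEFAULT only fills an omitted column; an explicit NULL is still allowed → nullable.
- room: CHECK does not forbid NULL (a CHECK constraint passes when its expression is NULL) → nullable.
- name: declared NOT NULL → not nullable.
- date: CHECK does not forbid NULL (a CHECK constraint passes when its expression is NULL) → nullable.
- refills: CHECK does not forbid NULL (a CHECK constraint passes when its expression is NULL) → nullable.
- visit_id: no NOT NULL constraint applies → nullable.
- value: no NOT NULL constraint applies → nullable.
- duration: CHECK does not forbid NULL (a CHECK constraint passes when its expression is NULL) → nullable.

result, route, room, date, refills, visit_id, value, duration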